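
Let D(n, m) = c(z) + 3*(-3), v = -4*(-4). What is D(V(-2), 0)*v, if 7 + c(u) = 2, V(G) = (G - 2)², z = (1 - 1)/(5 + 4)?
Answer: -224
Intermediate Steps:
z = 0 (z = 0/9 = 0*(⅑) = 0)
V(G) = (-2 + G)²
v = 16
c(u) = -5 (c(u) = -7 + 2 = -5)
D(n, m) = -14 (D(n, m) = -5 + 3*(-3) = -5 - 9 = -14)
D(V(-2), 0)*v = -14*16 = -224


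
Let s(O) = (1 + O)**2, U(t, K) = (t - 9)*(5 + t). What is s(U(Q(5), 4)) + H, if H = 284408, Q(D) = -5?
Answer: 284409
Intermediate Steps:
U(t, K) = (-9 + t)*(5 + t)
s(U(Q(5), 4)) + H = (1 + (-45 + (-5)**2 - 4*(-5)))**2 + 284408 = (1 + (-45 + 25 + 20))**2 + 284408 = (1 + 0)**2 + 284408 = 1**2 + 284408 = 1 + 284408 = 284409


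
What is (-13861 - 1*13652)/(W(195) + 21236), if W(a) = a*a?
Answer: -27513/59261 ≈ -0.46427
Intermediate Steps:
W(a) = a²
(-13861 - 1*13652)/(W(195) + 21236) = (-13861 - 1*13652)/(195² + 21236) = (-13861 - 13652)/(38025 + 21236) = -27513/59261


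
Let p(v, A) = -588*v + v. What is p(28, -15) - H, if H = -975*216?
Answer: 194164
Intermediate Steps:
H = -210600
p(v, A) = -587*v
p(28, -15) - H = -587*28 - 1*(-210600) = -16436 + 210600 = 194164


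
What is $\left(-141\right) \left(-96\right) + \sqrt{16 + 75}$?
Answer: $13536 + \sqrt{91} \approx 13546.0$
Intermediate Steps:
$\left(-141\right) \left(-96\right) + \sqrt{16 + 75} = 13536 + \sqrt{91}$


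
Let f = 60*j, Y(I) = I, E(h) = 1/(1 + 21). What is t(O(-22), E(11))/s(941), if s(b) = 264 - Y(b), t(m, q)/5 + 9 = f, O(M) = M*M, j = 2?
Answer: -555/677 ≈ -0.81979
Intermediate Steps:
E(h) = 1/22
f = 120 (f = 60*2 = 120)
O(M) = M²
t(m, q) = 555 (t(m, q) = -45 + 5*120 = -45 + 600 = 555)
s(b) = 264 - b
t(O(-22), E(11))/s(941) = 555/(264 - 1*941) = 555/(264 - 941) = 555/(-677) = 555*(-1/677) = -555/677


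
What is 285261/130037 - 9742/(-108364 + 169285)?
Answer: 16111564927/7921984077 ≈ 2.0338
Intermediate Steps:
285261/130037 - 9742/(-108364 + 169285) = 285261*(1/130037) - 9742/60921 = 285261/130037 - 9742*1/60921 = 285261/130037 - 9742/60921 = 16111564927/7921984077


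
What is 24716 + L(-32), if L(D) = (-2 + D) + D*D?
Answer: 25706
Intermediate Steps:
L(D) = -2 + D + D² (L(D) = (-2 + D) + D² = -2 + D + D²)
24716 + L(-32) = 24716 + (-2 - 32 + (-32)²) = 24716 + (-2 - 32 + 1024) = 24716 + 990 = 25706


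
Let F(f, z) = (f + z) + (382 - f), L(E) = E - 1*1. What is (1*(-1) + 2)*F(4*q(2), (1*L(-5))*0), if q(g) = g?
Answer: 382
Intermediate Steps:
L(E) = -1 + E (L(E) = E - 1 = -1 + E)
F(f, z) = 382 + z
(1*(-1) + 2)*F(4*q(2), (1*L(-5))*0) = (1*(-1) + 2)*(382 + (1*(-1 - 5))*0) = (-1 + 2)*(382 + (1*(-6))*0) = 1*(382 - 6*0) = 1*(382 + 0) = 1*382 = 382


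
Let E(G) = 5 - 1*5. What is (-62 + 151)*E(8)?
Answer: 0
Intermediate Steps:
E(G) = 0 (E(G) = 5 - 5 = 0)
(-62 + 151)*E(8) = (-62 + 151)*0 = 89*0 = 0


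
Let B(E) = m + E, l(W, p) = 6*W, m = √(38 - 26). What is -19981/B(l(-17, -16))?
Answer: 339677/1732 + 19981*√3/5196 ≈ 202.78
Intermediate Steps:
m = 2*√3 (m = √12 = 2*√3 ≈ 3.4641)
B(E) = E + 2*√3 (B(E) = 2*√3 + E = E + 2*√3)
-19981/B(l(-17, -16)) = -19981/(6*(-17) + 2*√3) = -19981/(-102 + 2*√3)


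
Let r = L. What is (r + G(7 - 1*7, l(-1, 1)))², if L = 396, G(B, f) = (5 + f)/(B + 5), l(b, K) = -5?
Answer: 156816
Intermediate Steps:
G(B, f) = (5 + f)/(5 + B)
r = 396
(r + G(7 - 1*7, l(-1, 1)))² = (396 + (5 - 5)/(5 + (7 - 1*7)))² = (396 + 0/(5 + (7 - 7)))² = (396 + 0/(5 + 0))² = (396 + 0/5)² = (396 + (⅕)*0)² = (396 + 0)² = 396² = 156816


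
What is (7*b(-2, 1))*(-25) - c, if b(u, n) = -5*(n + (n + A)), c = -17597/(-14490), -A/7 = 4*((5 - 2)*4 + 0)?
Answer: -4234720097/14490 ≈ -2.9225e+5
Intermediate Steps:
A = -336 (A = -28*((5 - 2)*4 + 0) = -28*(3*4 + 0) = -28*(12 + 0) = -28*12 = -7*48 = -336)
c = 17597/14490 (c = -17597*(-1/14490) = 17597/14490 ≈ 1.2144)
b(u, n) = 1680 - 10*n (b(u, n) = -5*(n + (n - 336)) = -5*(n + (-336 + n)) = -5*(-336 + 2*n) = 1680 - 10*n)
(7*b(-2, 1))*(-25) - c = (7*(1680 - 10*1))*(-25) - 1*17597/14490 = (7*(1680 - 10))*(-25) - 17597/14490 = (7*1670)*(-25) - 17597/14490 = 11690*(-25) - 17597/14490 = -292250 - 17597/14490 = -4234720097/14490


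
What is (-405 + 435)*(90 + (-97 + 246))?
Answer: 7170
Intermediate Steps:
(-405 + 435)*(90 + (-97 + 246)) = 30*(90 + 149) = 30*239 = 7170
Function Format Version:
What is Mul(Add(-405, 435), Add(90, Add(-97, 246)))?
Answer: 7170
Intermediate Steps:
Mul(Add(-405, 435), Add(90, Add(-97, 246))) = Mul(30, Add(90, 149)) = Mul(30, 239) = 7170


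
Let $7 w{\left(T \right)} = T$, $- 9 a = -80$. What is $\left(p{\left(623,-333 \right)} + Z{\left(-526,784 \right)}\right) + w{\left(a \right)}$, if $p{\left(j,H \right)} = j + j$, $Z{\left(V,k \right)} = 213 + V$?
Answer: $\frac{58859}{63} \approx 934.27$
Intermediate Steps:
$a = \frac{80}{9}$ ($a = \left(- \frac{1}{9}\right) \left(-80\right) = \frac{80}{9} \approx 8.8889$)
$w{\left(T \right)} = \frac{T}{7}$
$p{\left(j,H \right)} = 2 j$
$\left(p{\left(623,-333 \right)} + Z{\left(-526,784 \right)}\right) + w{\left(a \right)} = \left(2 \cdot 623 + \left(213 - 526\right)\right) + \frac{1}{7} \cdot \frac{80}{9} = \left(1246 - 313\right) + \frac{80}{63} = 933 + \frac{80}{63} = \frac{58859}{63}$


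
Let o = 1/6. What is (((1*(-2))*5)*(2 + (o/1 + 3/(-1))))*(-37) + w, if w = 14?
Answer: -883/3 ≈ -294.33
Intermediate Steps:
o = ⅙ ≈ 0.16667
(((1*(-2))*5)*(2 + (o/1 + 3/(-1))))*(-37) + w = (((1*(-2))*5)*(2 + ((⅙)/1 + 3/(-1))))*(-37) + 14 = ((-2*5)*(2 + ((⅙)*1 + 3*(-1))))*(-37) + 14 = -10*(2 + (⅙ - 3))*(-37) + 14 = -10*(2 - 17/6)*(-37) + 14 = -10*(-⅚)*(-37) + 14 = (25/3)*(-37) + 14 = -925/3 + 14 = -883/3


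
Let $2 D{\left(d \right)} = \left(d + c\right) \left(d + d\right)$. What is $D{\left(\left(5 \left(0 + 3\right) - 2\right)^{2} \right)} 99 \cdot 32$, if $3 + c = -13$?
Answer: $81914976$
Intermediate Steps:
$c = -16$ ($c = -3 - 13 = -16$)
$D{\left(d \right)} = d \left(-16 + d\right)$ ($D{\left(d \right)} = \frac{\left(d - 16\right) \left(d + d\right)}{2} = \frac{\left(-16 + d\right) 2 d}{2} = \frac{2 d \left(-16 + d\right)}{2} = d \left(-16 + d\right)$)
$D{\left(\left(5 \left(0 + 3\right) - 2\right)^{2} \right)} 99 \cdot 32 = \left(5 \left(0 + 3\right) - 2\right)^{2} \left(-16 + \left(5 \left(0 + 3\right) - 2\right)^{2}\right) 99 \cdot 32 = \left(5 \cdot 3 - 2\right)^{2} \left(-16 + \left(5 \cdot 3 - 2\right)^{2}\right) 99 \cdot 32 = \left(15 - 2\right)^{2} \left(-16 + \left(15 - 2\right)^{2}\right) 99 \cdot 32 = 13^{2} \left(-16 + 13^{2}\right) 99 \cdot 32 = 169 \left(-16 + 169\right) 99 \cdot 32 = 169 \cdot 153 \cdot 99 \cdot 32 = 25857 \cdot 99 \cdot 32 = 2559843 \cdot 32 = 81914976$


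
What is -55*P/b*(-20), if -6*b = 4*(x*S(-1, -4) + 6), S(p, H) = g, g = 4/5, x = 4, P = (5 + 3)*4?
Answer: -132000/23 ≈ -5739.1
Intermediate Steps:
P = 32 (P = 8*4 = 32)
g = 4/5 (g = 4*(1/5) = 4/5 ≈ 0.80000)
S(p, H) = 4/5
b = -92/15 (b = -2*(4*(4/5) + 6)/3 = -2*(16/5 + 6)/3 = -2*46/(3*5) = -1/6*184/5 = -92/15 ≈ -6.1333)
-55*P/b*(-20) = -1760/(-92/15)*(-20) = -1760*(-15)/92*(-20) = -55*(-120/23)*(-20) = (6600/23)*(-20) = -132000/23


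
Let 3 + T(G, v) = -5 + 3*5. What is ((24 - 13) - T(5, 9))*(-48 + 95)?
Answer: 188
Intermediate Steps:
T(G, v) = 7 (T(G, v) = -3 + (-5 + 3*5) = -3 + (-5 + 15) = -3 + 10 = 7)
((24 - 13) - T(5, 9))*(-48 + 95) = ((24 - 13) - 1*7)*(-48 + 95) = (11 - 7)*47 = 4*47 = 188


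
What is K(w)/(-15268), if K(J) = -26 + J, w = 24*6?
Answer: -59/7634 ≈ -0.0077286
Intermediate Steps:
w = 144
K(w)/(-15268) = (-26 + 144)/(-15268) = 118*(-1/15268) = -59/7634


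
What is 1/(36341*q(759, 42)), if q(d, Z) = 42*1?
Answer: 1/1526322 ≈ 6.5517e-7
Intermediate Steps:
q(d, Z) = 42
1/(36341*q(759, 42)) = 1/(36341*42) = (1/36341)*(1/42) = 1/1526322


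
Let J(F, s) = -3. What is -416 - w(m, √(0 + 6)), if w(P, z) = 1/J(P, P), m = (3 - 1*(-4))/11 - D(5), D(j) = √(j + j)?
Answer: -1247/3 ≈ -415.67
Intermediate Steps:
D(j) = √2*√j (D(j) = √(2*j) = √2*√j)
m = 7/11 - √10 (m = (3 - 1*(-4))/11 - √2*√5 = (3 + 4)*(1/11) - √10 = 7*(1/11) - √10 = 7/11 - √10 ≈ -2.5259)
w(P, z) = -⅓ (w(P, z) = 1/(-3) = -⅓)
-416 - w(m, √(0 + 6)) = -416 - 1*(-⅓) = -416 + ⅓ = -1247/3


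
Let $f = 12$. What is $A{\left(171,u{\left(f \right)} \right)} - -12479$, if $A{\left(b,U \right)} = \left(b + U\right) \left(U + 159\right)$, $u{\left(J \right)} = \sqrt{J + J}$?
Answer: $39692 + 660 \sqrt{6} \approx 41309.0$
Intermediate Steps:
$u{\left(J \right)} = \sqrt{2} \sqrt{J}$ ($u{\left(J \right)} = \sqrt{2 J} = \sqrt{2} \sqrt{J}$)
$A{\left(b,U \right)} = \left(159 + U\right) \left(U + b\right)$ ($A{\left(b,U \right)} = \left(U + b\right) \left(159 + U\right) = \left(159 + U\right) \left(U + b\right)$)
$A{\left(171,u{\left(f \right)} \right)} - -12479 = \left(\left(\sqrt{2} \sqrt{12}\right)^{2} + 159 \sqrt{2} \sqrt{12} + 159 \cdot 171 + \sqrt{2} \sqrt{12} \cdot 171\right) - -12479 = \left(\left(\sqrt{2} \cdot 2 \sqrt{3}\right)^{2} + 159 \sqrt{2} \cdot 2 \sqrt{3} + 27189 + \sqrt{2} \cdot 2 \sqrt{3} \cdot 171\right) + 12479 = \left(\left(2 \sqrt{6}\right)^{2} + 159 \cdot 2 \sqrt{6} + 27189 + 2 \sqrt{6} \cdot 171\right) + 12479 = \left(24 + 318 \sqrt{6} + 27189 + 342 \sqrt{6}\right) + 12479 = \left(27213 + 660 \sqrt{6}\right) + 12479 = 39692 + 660 \sqrt{6}$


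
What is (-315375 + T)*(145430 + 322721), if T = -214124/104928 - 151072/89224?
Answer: -43195794515641204981/292565496 ≈ -1.4764e+11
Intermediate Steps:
T = -1092396331/292565496 (T = -214124*1/104928 - 151072*1/89224 = -53531/26232 - 18884/11153 = -1092396331/292565496 ≈ -3.7339)
(-315375 + T)*(145430 + 322721) = (-315375 - 1092396331/292565496)*(145430 + 322721) = -92268935697331/292565496*468151 = -43195794515641204981/292565496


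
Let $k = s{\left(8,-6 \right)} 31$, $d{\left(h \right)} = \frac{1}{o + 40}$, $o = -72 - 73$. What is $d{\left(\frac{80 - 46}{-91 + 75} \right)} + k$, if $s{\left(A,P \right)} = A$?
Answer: $\frac{26039}{105} \approx 247.99$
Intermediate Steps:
$o = -145$ ($o = -72 - 73 = -145$)
$d{\left(h \right)} = - \frac{1}{105}$ ($d{\left(h \right)} = \frac{1}{-145 + 40} = \frac{1}{-105} = - \frac{1}{105}$)
$k = 248$ ($k = 8 \cdot 31 = 248$)
$d{\left(\frac{80 - 46}{-91 + 75} \right)} + k = - \frac{1}{105} + 248 = \frac{26039}{105}$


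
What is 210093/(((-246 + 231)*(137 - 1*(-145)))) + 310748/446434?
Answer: -15413032387/314735970 ≈ -48.971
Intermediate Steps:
210093/(((-246 + 231)*(137 - 1*(-145)))) + 310748/446434 = 210093/((-15*(137 + 145))) + 310748*(1/446434) = 210093/((-15*282)) + 155374/223217 = 210093/(-4230) + 155374/223217 = 210093*(-1/4230) + 155374/223217 = -70031/1410 + 155374/223217 = -15413032387/314735970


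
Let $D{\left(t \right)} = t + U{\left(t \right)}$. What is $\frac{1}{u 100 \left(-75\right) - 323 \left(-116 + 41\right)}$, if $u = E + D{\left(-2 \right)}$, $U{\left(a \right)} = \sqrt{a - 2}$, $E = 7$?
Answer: $- \frac{59}{1783225} + \frac{8 i}{213987} \approx -3.3086 \cdot 10^{-5} + 3.7385 \cdot 10^{-5} i$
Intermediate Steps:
$U{\left(a \right)} = \sqrt{-2 + a}$
$D{\left(t \right)} = t + \sqrt{-2 + t}$
$u = 5 + 2 i$ ($u = 7 - \left(2 - \sqrt{-2 - 2}\right) = 7 - \left(2 - \sqrt{-4}\right) = 7 - \left(2 - 2 i\right) = 5 + 2 i \approx 5.0 + 2.0 i$)
$\frac{1}{u 100 \left(-75\right) - 323 \left(-116 + 41\right)} = \frac{1}{\left(5 + 2 i\right) 100 \left(-75\right) - 323 \left(-116 + 41\right)} = \frac{1}{\left(500 + 200 i\right) \left(-75\right) - -24225} = \frac{1}{\left(-37500 - 15000 i\right) + 24225} = \frac{1}{-13275 - 15000 i} = \frac{-13275 + 15000 i}{401225625}$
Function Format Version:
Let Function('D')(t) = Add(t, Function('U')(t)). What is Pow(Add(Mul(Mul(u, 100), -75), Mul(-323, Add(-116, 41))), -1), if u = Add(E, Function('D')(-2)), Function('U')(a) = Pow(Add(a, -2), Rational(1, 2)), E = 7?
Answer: Add(Rational(-59, 1783225), Mul(Rational(8, 213987), I)) ≈ Add(-3.3086e-5, Mul(3.7385e-5, I))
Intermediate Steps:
Function('U')(a) = Pow(Add(-2, a), Rational(1, 2))
Function('D')(t) = Add(t, Pow(Add(-2, t), Rational(1, 2)))
u = Add(5, Mul(2, I)) (u = Add(7, Add(-2, Pow(Add(-2, -2), Rational(1, 2)))) = Add(7, Add(-2, Pow(-4, Rational(1, 2)))) = Add(7, Add(-2, Mul(2, I))) = Add(5, Mul(2, I)) ≈ Add(5.0000, Mul(2.0000, I)))
Pow(Add(Mul(Mul(u, 100), -75), Mul(-323, Add(-116, 41))), -1) = Pow(Add(Mul(Mul(Add(5, Mul(2, I)), 100), -75), Mul(-323, Add(-116, 41))), -1) = Pow(Add(Mul(Add(500, Mul(200, I)), -75), Mul(-323, -75)), -1) = Pow(Add(Add(-37500, Mul(-15000, I)), 24225), -1) = Pow(Add(-13275, Mul(-15000, I)), -1) = Mul(Rational(1, 401225625), Add(-13275, Mul(15000, I)))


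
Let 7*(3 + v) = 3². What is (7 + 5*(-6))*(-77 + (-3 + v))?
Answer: 13156/7 ≈ 1879.4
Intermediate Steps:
v = -12/7 (v = -3 + (⅐)*3² = -3 + (⅐)*9 = -3 + 9/7 = -12/7 ≈ -1.7143)
(7 + 5*(-6))*(-77 + (-3 + v)) = (7 + 5*(-6))*(-77 + (-3 - 12/7)) = (7 - 30)*(-77 - 33/7) = -23*(-572/7) = 13156/7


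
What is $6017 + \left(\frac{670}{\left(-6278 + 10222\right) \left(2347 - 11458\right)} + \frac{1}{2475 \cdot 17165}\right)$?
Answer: $\frac{1530913749962061589}{254431403473500} \approx 6017.0$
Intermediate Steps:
$6017 + \left(\frac{670}{\left(-6278 + 10222\right) \left(2347 - 11458\right)} + \frac{1}{2475 \cdot 17165}\right) = 6017 + \left(\frac{670}{3944 \left(-9111\right)} + \frac{1}{2475} \cdot \frac{1}{17165}\right) = 6017 + \left(\frac{670}{-35933784} + \frac{1}{42483375}\right) = 6017 + \left(670 \left(- \frac{1}{35933784}\right) + \frac{1}{42483375}\right) = 6017 + \left(- \frac{335}{17966892} + \frac{1}{42483375}\right) = 6017 - \frac{4737987911}{254431403473500} = \frac{1530913749962061589}{254431403473500}$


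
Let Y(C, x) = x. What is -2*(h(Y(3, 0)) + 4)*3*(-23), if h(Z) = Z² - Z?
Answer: 552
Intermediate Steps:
-2*(h(Y(3, 0)) + 4)*3*(-23) = -2*(0*(-1 + 0) + 4)*3*(-23) = -2*(0*(-1) + 4)*3*(-23) = -2*(0 + 4)*3*(-23) = -8*3*(-23) = -2*12*(-23) = -24*(-23) = 552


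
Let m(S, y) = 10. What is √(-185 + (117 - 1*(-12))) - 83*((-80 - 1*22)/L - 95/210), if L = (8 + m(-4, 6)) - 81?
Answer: -581/6 + 2*I*√14 ≈ -96.833 + 7.4833*I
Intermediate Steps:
L = -63 (L = (8 + 10) - 81 = 18 - 81 = -63)
√(-185 + (117 - 1*(-12))) - 83*((-80 - 1*22)/L - 95/210) = √(-185 + (117 - 1*(-12))) - 83*((-80 - 1*22)/(-63) - 95/210) = √(-185 + (117 + 12)) - 83*((-80 - 22)*(-1/63) - 95*1/210) = √(-185 + 129) - 83*(-102*(-1/63) - 19/42) = √(-56) - 83*(34/21 - 19/42) = 2*I*√14 - 83*7/6 = 2*I*√14 - 581/6 = -581/6 + 2*I*√14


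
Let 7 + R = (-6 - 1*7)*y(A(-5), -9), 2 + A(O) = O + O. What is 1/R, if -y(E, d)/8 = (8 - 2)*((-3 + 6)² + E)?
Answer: -1/1879 ≈ -0.00053220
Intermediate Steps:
A(O) = -2 + 2*O (A(O) = -2 + (O + O) = -2 + 2*O)
y(E, d) = -432 - 48*E (y(E, d) = -8*(8 - 2)*((-3 + 6)² + E) = -48*(3² + E) = -48*(9 + E) = -8*(54 + 6*E) = -432 - 48*E)
R = -1879 (R = -7 + (-6 - 1*7)*(-432 - 48*(-2 + 2*(-5))) = -7 + (-6 - 7)*(-432 - 48*(-2 - 10)) = -7 - 13*(-432 - 48*(-12)) = -7 - 13*(-432 + 576) = -7 - 13*144 = -7 - 1872 = -1879)
1/R = 1/(-1879) = -1/1879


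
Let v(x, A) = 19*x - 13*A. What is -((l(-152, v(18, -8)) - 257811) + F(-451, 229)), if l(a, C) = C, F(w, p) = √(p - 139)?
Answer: 257365 - 3*√10 ≈ 2.5736e+5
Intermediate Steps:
v(x, A) = -13*A + 19*x
F(w, p) = √(-139 + p)
-((l(-152, v(18, -8)) - 257811) + F(-451, 229)) = -(((-13*(-8) + 19*18) - 257811) + √(-139 + 229)) = -(((104 + 342) - 257811) + √90) = -((446 - 257811) + 3*√10) = -(-257365 + 3*√10) = 257365 - 3*√10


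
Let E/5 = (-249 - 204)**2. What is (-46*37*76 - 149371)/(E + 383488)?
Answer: -278723/1409533 ≈ -0.19774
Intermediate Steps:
E = 1026045 (E = 5*(-249 - 204)**2 = 5*(-453)**2 = 5*205209 = 1026045)
(-46*37*76 - 149371)/(E + 383488) = (-46*37*76 - 149371)/(1026045 + 383488) = (-1702*76 - 149371)/1409533 = (-129352 - 149371)*(1/1409533) = -278723*1/1409533 = -278723/1409533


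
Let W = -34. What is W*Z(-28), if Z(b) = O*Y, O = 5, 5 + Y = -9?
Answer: 2380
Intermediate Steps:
Y = -14 (Y = -5 - 9 = -14)
Z(b) = -70 (Z(b) = 5*(-14) = -70)
W*Z(-28) = -34*(-70) = 2380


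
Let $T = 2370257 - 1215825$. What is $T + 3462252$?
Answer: $4616684$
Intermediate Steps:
$T = 1154432$
$T + 3462252 = 1154432 + 3462252 = 4616684$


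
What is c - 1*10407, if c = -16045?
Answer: -26452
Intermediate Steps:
c - 1*10407 = -16045 - 1*10407 = -16045 - 10407 = -26452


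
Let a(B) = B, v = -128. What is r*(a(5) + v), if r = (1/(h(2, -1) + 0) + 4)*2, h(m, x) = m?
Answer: -1107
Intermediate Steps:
r = 9 (r = (1/(2 + 0) + 4)*2 = (1/2 + 4)*2 = (½ + 4)*2 = (9/2)*2 = 9)
r*(a(5) + v) = 9*(5 - 128) = 9*(-123) = -1107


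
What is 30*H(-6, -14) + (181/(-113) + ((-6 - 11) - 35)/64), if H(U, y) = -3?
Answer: -167085/1808 ≈ -92.414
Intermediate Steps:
30*H(-6, -14) + (181/(-113) + ((-6 - 11) - 35)/64) = 30*(-3) + (181/(-113) + ((-6 - 11) - 35)/64) = -90 + (181*(-1/113) + (-17 - 35)*(1/64)) = -90 + (-181/113 - 52*1/64) = -90 + (-181/113 - 13/16) = -90 - 4365/1808 = -167085/1808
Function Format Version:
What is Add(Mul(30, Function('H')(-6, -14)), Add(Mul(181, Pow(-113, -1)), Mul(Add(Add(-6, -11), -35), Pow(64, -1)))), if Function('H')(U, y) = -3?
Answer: Rational(-167085, 1808) ≈ -92.414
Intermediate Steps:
Add(Mul(30, Function('H')(-6, -14)), Add(Mul(181, Pow(-113, -1)), Mul(Add(Add(-6, -11), -35), Pow(64, -1)))) = Add(Mul(30, -3), Add(Mul(181, Pow(-113, -1)), Mul(Add(Add(-6, -11), -35), Pow(64, -1)))) = Add(-90, Add(Mul(181, Rational(-1, 113)), Mul(Add(-17, -35), Rational(1, 64)))) = Add(-90, Add(Rational(-181, 113), Mul(-52, Rational(1, 64)))) = Add(-90, Add(Rational(-181, 113), Rational(-13, 16))) = Add(-90, Rational(-4365, 1808)) = Rational(-167085, 1808)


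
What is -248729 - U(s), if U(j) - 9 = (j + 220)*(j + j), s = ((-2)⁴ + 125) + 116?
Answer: -493916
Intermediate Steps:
s = 257 (s = (16 + 125) + 116 = 141 + 116 = 257)
U(j) = 9 + 2*j*(220 + j) (U(j) = 9 + (j + 220)*(j + j) = 9 + (220 + j)*(2*j) = 9 + 2*j*(220 + j))
-248729 - U(s) = -248729 - (9 + 2*257² + 440*257) = -248729 - (9 + 2*66049 + 113080) = -248729 - (9 + 132098 + 113080) = -248729 - 1*245187 = -248729 - 245187 = -493916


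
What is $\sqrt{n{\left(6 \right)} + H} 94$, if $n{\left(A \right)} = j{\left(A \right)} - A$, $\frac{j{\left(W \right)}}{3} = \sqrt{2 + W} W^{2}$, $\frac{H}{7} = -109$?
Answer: $94 \sqrt{-769 + 216 \sqrt{2}} \approx 2023.8 i$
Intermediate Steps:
$H = -763$ ($H = 7 \left(-109\right) = -763$)
$j{\left(W \right)} = 3 W^{2} \sqrt{2 + W}$ ($j{\left(W \right)} = 3 \sqrt{2 + W} W^{2} = 3 W^{2} \sqrt{2 + W}$)
$n{\left(A \right)} = - A + 3 A^{2} \sqrt{2 + A}$ ($n{\left(A \right)} = 3 A^{2} \sqrt{2 + A} - A = - A + 3 A^{2} \sqrt{2 + A}$)
$\sqrt{n{\left(6 \right)} + H} 94 = \sqrt{6 \left(-1 + 3 \cdot 6 \sqrt{2 + 6}\right) - 763} \cdot 94 = \sqrt{6 \left(-1 + 3 \cdot 6 \sqrt{8}\right) - 763} \cdot 94 = \sqrt{6 \left(-1 + 3 \cdot 6 \cdot 2 \sqrt{2}\right) - 763} \cdot 94 = \sqrt{6 \left(-1 + 36 \sqrt{2}\right) - 763} \cdot 94 = \sqrt{\left(-6 + 216 \sqrt{2}\right) - 763} \cdot 94 = \sqrt{-769 + 216 \sqrt{2}} \cdot 94 = 94 \sqrt{-769 + 216 \sqrt{2}}$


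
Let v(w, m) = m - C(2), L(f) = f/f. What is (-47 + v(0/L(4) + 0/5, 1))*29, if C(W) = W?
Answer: -1392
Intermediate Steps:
L(f) = 1
v(w, m) = -2 + m (v(w, m) = m - 1*2 = m - 2 = -2 + m)
(-47 + v(0/L(4) + 0/5, 1))*29 = (-47 + (-2 + 1))*29 = (-47 - 1)*29 = -48*29 = -1392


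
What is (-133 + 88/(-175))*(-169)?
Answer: 3948347/175 ≈ 22562.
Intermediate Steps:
(-133 + 88/(-175))*(-169) = (-133 + 88*(-1/175))*(-169) = (-133 - 88/175)*(-169) = -23363/175*(-169) = 3948347/175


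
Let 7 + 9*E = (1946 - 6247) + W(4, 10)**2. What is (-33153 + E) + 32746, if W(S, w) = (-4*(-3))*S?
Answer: -1889/3 ≈ -629.67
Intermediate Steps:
W(S, w) = 12*S
E = -668/3 (E = -7/9 + ((1946 - 6247) + (12*4)**2)/9 = -7/9 + (-4301 + 48**2)/9 = -7/9 + (-4301 + 2304)/9 = -7/9 + (1/9)*(-1997) = -7/9 - 1997/9 = -668/3 ≈ -222.67)
(-33153 + E) + 32746 = (-33153 - 668/3) + 32746 = -100127/3 + 32746 = -1889/3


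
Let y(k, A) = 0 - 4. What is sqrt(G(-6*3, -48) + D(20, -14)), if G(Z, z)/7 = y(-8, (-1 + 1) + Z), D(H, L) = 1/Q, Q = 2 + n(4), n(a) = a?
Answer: I*sqrt(1002)/6 ≈ 5.2757*I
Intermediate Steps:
y(k, A) = -4
Q = 6 (Q = 2 + 4 = 6)
D(H, L) = 1/6
G(Z, z) = -28 (G(Z, z) = 7*(-4) = -28)
sqrt(G(-6*3, -48) + D(20, -14)) = sqrt(-28 + 1/6) = sqrt(-167/6) = I*sqrt(1002)/6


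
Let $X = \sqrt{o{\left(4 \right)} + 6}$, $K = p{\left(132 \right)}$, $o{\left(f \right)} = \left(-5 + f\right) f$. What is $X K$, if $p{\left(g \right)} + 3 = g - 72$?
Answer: $57 \sqrt{2} \approx 80.61$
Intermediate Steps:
$p{\left(g \right)} = -75 + g$ ($p{\left(g \right)} = -3 + \left(g - 72\right) = -3 + \left(-72 + g\right) = -75 + g$)
$o{\left(f \right)} = f \left(-5 + f\right)$
$K = 57$ ($K = -75 + 132 = 57$)
$X = \sqrt{2}$ ($X = \sqrt{4 \left(-5 + 4\right) + 6} = \sqrt{4 \left(-1\right) + 6} = \sqrt{-4 + 6} = \sqrt{2} \approx 1.4142$)
$X K = \sqrt{2} \cdot 57 = 57 \sqrt{2}$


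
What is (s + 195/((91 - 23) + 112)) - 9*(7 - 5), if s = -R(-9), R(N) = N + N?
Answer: 13/12 ≈ 1.0833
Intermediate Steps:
R(N) = 2*N
s = 18 (s = -2*(-9) = -1*(-18) = 18)
(s + 195/((91 - 23) + 112)) - 9*(7 - 5) = (18 + 195/((91 - 23) + 112)) - 9*(7 - 5) = (18 + 195/(68 + 112)) - 9*2 = (18 + 195/180) - 18 = (18 + 195*(1/180)) - 18 = (18 + 13/12) - 18 = 229/12 - 18 = 13/12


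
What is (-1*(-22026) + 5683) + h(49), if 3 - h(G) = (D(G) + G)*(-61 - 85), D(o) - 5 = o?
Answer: 42750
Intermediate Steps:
D(o) = 5 + o
h(G) = 733 + 292*G (h(G) = 3 - ((5 + G) + G)*(-61 - 85) = 3 - (5 + 2*G)*(-146) = 3 - (-730 - 292*G) = 3 + (730 + 292*G) = 733 + 292*G)
(-1*(-22026) + 5683) + h(49) = (-1*(-22026) + 5683) + (733 + 292*49) = (22026 + 5683) + (733 + 14308) = 27709 + 15041 = 42750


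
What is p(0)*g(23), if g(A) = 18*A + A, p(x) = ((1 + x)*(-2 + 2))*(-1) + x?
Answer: 0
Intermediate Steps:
p(x) = x (p(x) = ((1 + x)*0)*(-1) + x = 0*(-1) + x = 0 + x = x)
g(A) = 19*A
p(0)*g(23) = 0*(19*23) = 0*437 = 0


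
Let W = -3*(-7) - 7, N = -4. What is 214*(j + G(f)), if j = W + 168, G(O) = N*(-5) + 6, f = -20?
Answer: 44512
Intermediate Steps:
G(O) = 26 (G(O) = -4*(-5) + 6 = 20 + 6 = 26)
W = 14 (W = 21 - 7 = 14)
j = 182 (j = 14 + 168 = 182)
214*(j + G(f)) = 214*(182 + 26) = 214*208 = 44512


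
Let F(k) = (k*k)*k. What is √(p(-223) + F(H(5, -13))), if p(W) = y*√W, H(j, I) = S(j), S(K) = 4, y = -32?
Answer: 4*√(4 - 2*I*√223) ≈ 16.525 - 14.459*I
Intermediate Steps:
H(j, I) = 4
p(W) = -32*√W
F(k) = k³ (F(k) = k²*k = k³)
√(p(-223) + F(H(5, -13))) = √(-32*I*√223 + 4³) = √(-32*I*√223 + 64) = √(64 - 32*I*√223)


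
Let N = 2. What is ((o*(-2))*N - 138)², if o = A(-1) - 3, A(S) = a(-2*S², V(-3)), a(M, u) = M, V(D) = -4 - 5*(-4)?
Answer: 13924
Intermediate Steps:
V(D) = 16 (V(D) = -4 + 20 = 16)
A(S) = -2*S²
o = -5 (o = -2*(-1)² - 3 = -2*1 - 3 = -2 - 3 = -5)
((o*(-2))*N - 138)² = (-5*(-2)*2 - 138)² = (10*2 - 138)² = (20 - 138)² = (-118)² = 13924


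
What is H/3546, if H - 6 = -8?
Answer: -1/1773 ≈ -0.00056402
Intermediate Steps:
H = -2 (H = 6 - 8 = -2)
H/3546 = -2/3546 = -2*1/3546 = -1/1773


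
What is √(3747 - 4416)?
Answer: I*√669 ≈ 25.865*I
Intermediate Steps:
√(3747 - 4416) = √(-669) = I*√669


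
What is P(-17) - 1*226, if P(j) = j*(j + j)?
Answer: 352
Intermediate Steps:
P(j) = 2*j² (P(j) = j*(2*j) = 2*j²)
P(-17) - 1*226 = 2*(-17)² - 1*226 = 2*289 - 226 = 578 - 226 = 352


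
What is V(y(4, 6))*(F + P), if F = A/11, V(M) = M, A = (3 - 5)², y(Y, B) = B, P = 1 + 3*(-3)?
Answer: -504/11 ≈ -45.818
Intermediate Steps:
P = -8 (P = 1 - 9 = -8)
A = 4 (A = (-2)² = 4)
F = 4/11 ≈ 0.36364
V(y(4, 6))*(F + P) = 6*(4/11 - 8) = 6*(-84/11) = -504/11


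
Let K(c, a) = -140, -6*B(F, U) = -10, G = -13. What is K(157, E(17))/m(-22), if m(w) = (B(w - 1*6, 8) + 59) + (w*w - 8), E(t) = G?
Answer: -6/23 ≈ -0.26087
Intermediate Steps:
E(t) = -13
B(F, U) = 5/3 (B(F, U) = -1/6*(-10) = 5/3)
m(w) = 158/3 + w**2 (m(w) = (5/3 + 59) + (w*w - 8) = 182/3 + (w**2 - 8) = 182/3 + (-8 + w**2) = 158/3 + w**2)
K(157, E(17))/m(-22) = -140/(158/3 + (-22)**2) = -140/(158/3 + 484) = -140/1610/3 = -140*3/1610 = -6/23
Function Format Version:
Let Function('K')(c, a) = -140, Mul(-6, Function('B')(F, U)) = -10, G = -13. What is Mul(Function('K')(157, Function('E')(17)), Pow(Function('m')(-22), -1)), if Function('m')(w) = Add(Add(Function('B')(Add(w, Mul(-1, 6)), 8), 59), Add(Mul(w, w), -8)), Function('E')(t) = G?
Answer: Rational(-6, 23) ≈ -0.26087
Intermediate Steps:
Function('E')(t) = -13
Function('B')(F, U) = Rational(5, 3) (Function('B')(F, U) = Mul(Rational(-1, 6), -10) = Rational(5, 3))
Function('m')(w) = Add(Rational(158, 3), Pow(w, 2)) (Function('m')(w) = Add(Add(Rational(5, 3), 59), Add(Mul(w, w), -8)) = Add(Rational(182, 3), Add(Pow(w, 2), -8)) = Add(Rational(182, 3), Add(-8, Pow(w, 2))) = Add(Rational(158, 3), Pow(w, 2)))
Mul(Function('K')(157, Function('E')(17)), Pow(Function('m')(-22), -1)) = Mul(-140, Pow(Add(Rational(158, 3), Pow(-22, 2)), -1)) = Mul(-140, Pow(Add(Rational(158, 3), 484), -1)) = Mul(-140, Pow(Rational(1610, 3), -1)) = Mul(-140, Rational(3, 1610)) = Rational(-6, 23)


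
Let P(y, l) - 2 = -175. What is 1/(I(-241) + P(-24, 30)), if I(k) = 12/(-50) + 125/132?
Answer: -3300/568567 ≈ -0.0058041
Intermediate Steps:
I(k) = 2333/3300 (I(k) = 12*(-1/50) + 125*(1/132) = -6/25 + 125/132 = 2333/3300)
P(y, l) = -173 (P(y, l) = 2 - 175 = -173)
1/(I(-241) + P(-24, 30)) = 1/(2333/3300 - 173) = 1/(-568567/3300) = -3300/568567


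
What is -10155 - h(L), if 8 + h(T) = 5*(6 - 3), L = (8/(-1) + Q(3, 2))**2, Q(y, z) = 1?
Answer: -10162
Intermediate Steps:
L = 49 (L = (8/(-1) + 1)**2 = (8*(-1) + 1)**2 = (-8 + 1)**2 = (-7)**2 = 49)
h(T) = 7 (h(T) = -8 + 5*(6 - 3) = -8 + 5*3 = -8 + 15 = 7)
-10155 - h(L) = -10155 - 1*7 = -10155 - 7 = -10162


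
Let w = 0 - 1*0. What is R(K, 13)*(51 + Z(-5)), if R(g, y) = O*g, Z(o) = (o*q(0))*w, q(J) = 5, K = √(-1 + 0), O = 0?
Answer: 0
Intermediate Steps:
K = I (K = √(-1) = I ≈ 1.0*I)
w = 0 (w = 0 + 0 = 0)
Z(o) = 0 (Z(o) = (o*5)*0 = (5*o)*0 = 0)
R(g, y) = 0 (R(g, y) = 0*g = 0)
R(K, 13)*(51 + Z(-5)) = 0*(51 + 0) = 0*51 = 0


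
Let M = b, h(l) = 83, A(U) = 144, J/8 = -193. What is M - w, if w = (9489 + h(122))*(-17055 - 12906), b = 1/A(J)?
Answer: 41297283649/144 ≈ 2.8679e+8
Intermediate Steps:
J = -1544 (J = 8*(-193) = -1544)
b = 1/144 ≈ 0.0069444
M = 1/144 ≈ 0.0069444
w = -286786692 (w = (9489 + 83)*(-17055 - 12906) = 9572*(-29961) = -286786692)
M - w = 1/144 - 1*(-286786692) = 1/144 + 286786692 = 41297283649/144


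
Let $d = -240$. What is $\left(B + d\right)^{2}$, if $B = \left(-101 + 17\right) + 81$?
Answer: $59049$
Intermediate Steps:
$B = -3$ ($B = -84 + 81 = -3$)
$\left(B + d\right)^{2} = \left(-3 - 240\right)^{2} = \left(-243\right)^{2} = 59049$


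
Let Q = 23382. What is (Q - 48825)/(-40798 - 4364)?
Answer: 2827/5018 ≈ 0.56337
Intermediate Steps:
(Q - 48825)/(-40798 - 4364) = (23382 - 48825)/(-40798 - 4364) = -25443/(-45162) = -25443*(-1/45162) = 2827/5018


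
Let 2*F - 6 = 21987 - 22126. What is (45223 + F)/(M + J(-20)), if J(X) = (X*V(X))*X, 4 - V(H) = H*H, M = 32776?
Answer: -90313/251248 ≈ -0.35946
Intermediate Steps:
V(H) = 4 - H² (V(H) = 4 - H*H = 4 - H²)
J(X) = X²*(4 - X²) (J(X) = (X*(4 - X²))*X = X²*(4 - X²))
F = -133/2 (F = 3 + (21987 - 22126)/2 = 3 + (½)*(-139) = 3 - 139/2 = -133/2 ≈ -66.500)
(45223 + F)/(M + J(-20)) = (45223 - 133/2)/(32776 + (-20)²*(4 - 1*(-20)²)) = 90313/(2*(32776 + 400*(4 - 1*400))) = 90313/(2*(32776 + 400*(4 - 400))) = 90313/(2*(32776 + 400*(-396))) = 90313/(2*(32776 - 158400)) = (90313/2)/(-125624) = (90313/2)*(-1/125624) = -90313/251248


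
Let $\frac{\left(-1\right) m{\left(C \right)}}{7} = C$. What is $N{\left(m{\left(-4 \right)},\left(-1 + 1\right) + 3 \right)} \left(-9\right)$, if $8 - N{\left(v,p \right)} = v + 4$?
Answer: $216$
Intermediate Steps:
$m{\left(C \right)} = - 7 C$
$N{\left(v,p \right)} = 4 - v$ ($N{\left(v,p \right)} = 8 - \left(v + 4\right) = 8 - \left(4 + v\right) = 4 - v$)
$N{\left(m{\left(-4 \right)},\left(-1 + 1\right) + 3 \right)} \left(-9\right) = \left(4 - \left(-7\right) \left(-4\right)\right) \left(-9\right) = \left(4 - 28\right) \left(-9\right) = \left(-24\right) \left(-9\right) = 216$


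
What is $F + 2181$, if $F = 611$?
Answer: $2792$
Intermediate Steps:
$F + 2181 = 611 + 2181 = 2792$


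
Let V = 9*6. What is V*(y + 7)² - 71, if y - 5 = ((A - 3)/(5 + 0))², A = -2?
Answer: 9055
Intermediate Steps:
y = 6 (y = 5 + ((-2 - 3)/(5 + 0))² = 5 + (-5/5)² = 5 + (-5*⅕)² = 5 + (-1)² = 5 + 1 = 6)
V = 54
V*(y + 7)² - 71 = 54*(6 + 7)² - 71 = 54*13² - 71 = 54*169 - 71 = 9126 - 71 = 9055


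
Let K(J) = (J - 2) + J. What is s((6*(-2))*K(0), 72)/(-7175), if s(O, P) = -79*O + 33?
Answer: 1863/7175 ≈ 0.25965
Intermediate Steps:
K(J) = -2 + 2*J (K(J) = (-2 + J) + J = -2 + 2*J)
s(O, P) = 33 - 79*O
s((6*(-2))*K(0), 72)/(-7175) = (33 - 79*6*(-2)*(-2 + 2*0))/(-7175) = (33 - (-948)*(-2 + 0))*(-1/7175) = (33 - (-948)*(-2))*(-1/7175) = (33 - 79*24)*(-1/7175) = (33 - 1896)*(-1/7175) = -1863*(-1/7175) = 1863/7175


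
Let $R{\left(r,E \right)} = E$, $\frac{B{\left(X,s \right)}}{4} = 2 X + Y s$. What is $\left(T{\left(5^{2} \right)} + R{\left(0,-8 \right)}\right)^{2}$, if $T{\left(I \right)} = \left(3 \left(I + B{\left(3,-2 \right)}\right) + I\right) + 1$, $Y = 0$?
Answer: $27225$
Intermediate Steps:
$B{\left(X,s \right)} = 8 X$ ($B{\left(X,s \right)} = 4 \left(2 X + 0 s\right) = 4 \left(2 X + 0\right) = 4 \cdot 2 X = 8 X$)
$T{\left(I \right)} = 73 + 4 I$ ($T{\left(I \right)} = \left(3 \left(I + 8 \cdot 3\right) + I\right) + 1 = \left(3 \left(I + 24\right) + I\right) + 1 = \left(3 \left(24 + I\right) + I\right) + 1 = \left(\left(72 + 3 I\right) + I\right) + 1 = \left(72 + 4 I\right) + 1 = 73 + 4 I$)
$\left(T{\left(5^{2} \right)} + R{\left(0,-8 \right)}\right)^{2} = \left(\left(73 + 4 \cdot 5^{2}\right) - 8\right)^{2} = \left(\left(73 + 4 \cdot 25\right) - 8\right)^{2} = \left(\left(73 + 100\right) - 8\right)^{2} = \left(173 - 8\right)^{2} = 165^{2} = 27225$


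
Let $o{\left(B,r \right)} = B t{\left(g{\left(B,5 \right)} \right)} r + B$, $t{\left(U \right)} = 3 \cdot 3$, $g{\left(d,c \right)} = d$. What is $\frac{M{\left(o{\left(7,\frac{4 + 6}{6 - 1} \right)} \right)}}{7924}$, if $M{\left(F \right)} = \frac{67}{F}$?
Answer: $\frac{67}{1053892} \approx 6.3574 \cdot 10^{-5}$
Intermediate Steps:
$t{\left(U \right)} = 9$
$o{\left(B,r \right)} = B + 9 B r$ ($o{\left(B,r \right)} = B 9 r + B = 9 B r + B = B + 9 B r$)
$\frac{M{\left(o{\left(7,\frac{4 + 6}{6 - 1} \right)} \right)}}{7924} = \frac{67 \frac{1}{7 \left(1 + 9 \frac{4 + 6}{6 - 1}\right)}}{7924} = \frac{67}{7 \left(1 + 9 \cdot \frac{10}{5}\right)} \frac{1}{7924} = \frac{67}{7 \left(1 + 9 \cdot 10 \cdot \frac{1}{5}\right)} \frac{1}{7924} = \frac{67}{7 \left(1 + 9 \cdot 2\right)} \frac{1}{7924} = \frac{67}{7 \left(1 + 18\right)} \frac{1}{7924} = \frac{67}{7 \cdot 19} \cdot \frac{1}{7924} = \frac{67}{133} \cdot \frac{1}{7924} = \frac{67}{1053892}$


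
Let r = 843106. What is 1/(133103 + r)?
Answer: 1/976209 ≈ 1.0244e-6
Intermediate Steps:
1/(133103 + r) = 1/(133103 + 843106) = 1/976209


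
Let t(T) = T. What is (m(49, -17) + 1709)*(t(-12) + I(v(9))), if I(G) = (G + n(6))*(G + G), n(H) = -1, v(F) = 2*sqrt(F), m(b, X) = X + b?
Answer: 83568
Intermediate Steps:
I(G) = 2*G*(-1 + G) (I(G) = (G - 1)*(G + G) = (-1 + G)*(2*G) = 2*G*(-1 + G))
(m(49, -17) + 1709)*(t(-12) + I(v(9))) = ((-17 + 49) + 1709)*(-12 + 2*(2*sqrt(9))*(-1 + 2*sqrt(9))) = (32 + 1709)*(-12 + 2*(2*3)*(-1 + 2*3)) = 1741*(-12 + 2*6*(-1 + 6)) = 1741*(-12 + 2*6*5) = 1741*(-12 + 60) = 1741*48 = 83568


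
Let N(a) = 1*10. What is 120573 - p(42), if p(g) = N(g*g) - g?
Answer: 120605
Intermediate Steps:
N(a) = 10
p(g) = 10 - g
120573 - p(42) = 120573 - (10 - 1*42) = 120573 - (10 - 42) = 120573 - 1*(-32) = 120573 + 32 = 120605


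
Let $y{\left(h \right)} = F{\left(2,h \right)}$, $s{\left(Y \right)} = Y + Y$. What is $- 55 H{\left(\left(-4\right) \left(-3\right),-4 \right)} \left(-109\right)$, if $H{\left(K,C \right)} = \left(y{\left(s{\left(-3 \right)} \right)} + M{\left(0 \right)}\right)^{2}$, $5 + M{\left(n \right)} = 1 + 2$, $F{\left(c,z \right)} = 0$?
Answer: $23980$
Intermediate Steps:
$s{\left(Y \right)} = 2 Y$
$y{\left(h \right)} = 0$
$M{\left(n \right)} = -2$ ($M{\left(n \right)} = -5 + \left(1 + 2\right) = -5 + 3 = -2$)
$H{\left(K,C \right)} = 4$ ($H{\left(K,C \right)} = \left(0 - 2\right)^{2} = \left(-2\right)^{2} = 4$)
$- 55 H{\left(\left(-4\right) \left(-3\right),-4 \right)} \left(-109\right) = \left(-55\right) 4 \left(-109\right) = \left(-220\right) \left(-109\right) = 23980$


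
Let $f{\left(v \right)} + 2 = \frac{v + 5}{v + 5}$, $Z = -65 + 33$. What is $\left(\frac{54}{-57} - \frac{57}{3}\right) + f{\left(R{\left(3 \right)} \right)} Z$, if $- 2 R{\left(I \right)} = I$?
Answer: $\frac{229}{19} \approx 12.053$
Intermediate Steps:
$R{\left(I \right)} = - \frac{I}{2}$
$Z = -32$
$f{\left(v \right)} = -1$ ($f{\left(v \right)} = -2 + \frac{v + 5}{v + 5} = -2 + \frac{5 + v}{5 + v} = -2 + 1 = -1$)
$\left(\frac{54}{-57} - \frac{57}{3}\right) + f{\left(R{\left(3 \right)} \right)} Z = \left(\frac{54}{-57} - \frac{57}{3}\right) - -32 = \left(54 \left(- \frac{1}{57}\right) - 19\right) + 32 = \left(- \frac{18}{19} - 19\right) + 32 = - \frac{379}{19} + 32 = \frac{229}{19}$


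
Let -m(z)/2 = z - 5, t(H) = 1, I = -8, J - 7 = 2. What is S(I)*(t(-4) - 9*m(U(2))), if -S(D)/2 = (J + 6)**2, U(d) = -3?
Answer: 64350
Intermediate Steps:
J = 9 (J = 7 + 2 = 9)
S(D) = -450 (S(D) = -2*(9 + 6)**2 = -2*15**2 = -2*225 = -450)
m(z) = 10 - 2*z (m(z) = -2*(z - 5) = -2*(-5 + z) = 10 - 2*z)
S(I)*(t(-4) - 9*m(U(2))) = -450*(1 - 9*(10 - 2*(-3))) = -450*(1 - 9*(10 + 6)) = -450*(1 - 9*16) = -450*(1 - 144) = -450*(-143) = 64350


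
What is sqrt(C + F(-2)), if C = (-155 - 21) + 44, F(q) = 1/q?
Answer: I*sqrt(530)/2 ≈ 11.511*I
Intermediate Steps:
C = -132 (C = -176 + 44 = -132)
sqrt(C + F(-2)) = sqrt(-132 + 1/(-2)) = sqrt(-132 - 1/2) = sqrt(-265/2) = I*sqrt(530)/2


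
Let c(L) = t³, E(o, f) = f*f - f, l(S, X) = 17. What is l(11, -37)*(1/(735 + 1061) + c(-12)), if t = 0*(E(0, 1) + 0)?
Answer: 17/1796 ≈ 0.0094655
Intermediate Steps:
E(o, f) = f² - f
t = 0 (t = 0*(1*(-1 + 1) + 0) = 0*(1*0 + 0) = 0*(0 + 0) = 0*0 = 0)
c(L) = 0 (c(L) = 0³ = 0)
l(11, -37)*(1/(735 + 1061) + c(-12)) = 17*(1/(735 + 1061) + 0) = 17*(1/1796 + 0) = 17*(1/1796) = 17/1796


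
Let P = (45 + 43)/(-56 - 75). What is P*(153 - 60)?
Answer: -8184/131 ≈ -62.473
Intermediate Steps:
P = -88/131 (P = 88/(-131) = 88*(-1/131) = -88/131 ≈ -0.67176)
P*(153 - 60) = -88*(153 - 60)/131 = -88/131*93 = -8184/131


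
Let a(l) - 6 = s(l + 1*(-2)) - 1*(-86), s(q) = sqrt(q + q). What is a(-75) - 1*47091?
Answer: -46999 + I*sqrt(154) ≈ -46999.0 + 12.41*I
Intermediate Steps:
s(q) = sqrt(2)*sqrt(q) (s(q) = sqrt(2*q) = sqrt(2)*sqrt(q))
a(l) = 92 + sqrt(2)*sqrt(-2 + l) (a(l) = 6 + (sqrt(2)*sqrt(l + 1*(-2)) - 1*(-86)) = 6 + (sqrt(2)*sqrt(l - 2) + 86) = 6 + (sqrt(2)*sqrt(-2 + l) + 86) = 6 + (86 + sqrt(2)*sqrt(-2 + l)) = 92 + sqrt(2)*sqrt(-2 + l))
a(-75) - 1*47091 = (92 + sqrt(-4 + 2*(-75))) - 1*47091 = (92 + sqrt(-4 - 150)) - 47091 = (92 + sqrt(-154)) - 47091 = (92 + I*sqrt(154)) - 47091 = -46999 + I*sqrt(154)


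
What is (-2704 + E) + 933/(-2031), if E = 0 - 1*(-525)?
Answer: -1475494/677 ≈ -2179.5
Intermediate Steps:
E = 525 (E = 0 + 525 = 525)
(-2704 + E) + 933/(-2031) = (-2704 + 525) + 933/(-2031) = -2179 + 933*(-1/2031) = -2179 - 311/677 = -1475494/677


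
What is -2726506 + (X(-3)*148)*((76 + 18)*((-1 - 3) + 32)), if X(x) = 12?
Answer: 1947926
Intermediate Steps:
-2726506 + (X(-3)*148)*((76 + 18)*((-1 - 3) + 32)) = -2726506 + (12*148)*((76 + 18)*((-1 - 3) + 32)) = -2726506 + 1776*(94*(-4 + 32)) = -2726506 + 1776*(94*28) = -2726506 + 1776*2632 = -2726506 + 4674432 = 1947926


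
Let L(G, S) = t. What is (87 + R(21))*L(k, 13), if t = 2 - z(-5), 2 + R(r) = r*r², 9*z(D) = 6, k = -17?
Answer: 37384/3 ≈ 12461.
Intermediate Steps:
z(D) = ⅔ (z(D) = (⅑)*6 = ⅔)
R(r) = -2 + r³ (R(r) = -2 + r*r² = -2 + r³)
t = 4/3 (t = 2 - 1*⅔ = 2 - ⅔ = 4/3 ≈ 1.3333)
L(G, S) = 4/3
(87 + R(21))*L(k, 13) = (87 + (-2 + 21³))*(4/3) = (87 + (-2 + 9261))*(4/3) = (87 + 9259)*(4/3) = 9346*(4/3) = 37384/3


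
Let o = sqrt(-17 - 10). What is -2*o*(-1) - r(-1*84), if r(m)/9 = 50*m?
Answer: 37800 + 6*I*sqrt(3) ≈ 37800.0 + 10.392*I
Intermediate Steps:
o = 3*I*sqrt(3) (o = sqrt(-27) = 3*I*sqrt(3) ≈ 5.1962*I)
r(m) = 450*m (r(m) = 9*(50*m) = 450*m)
-2*o*(-1) - r(-1*84) = -6*I*sqrt(3)*(-1) - 450*(-1*84) = -6*I*sqrt(3)*(-1) - 450*(-84) = 6*I*sqrt(3) - 1*(-37800) = 6*I*sqrt(3) + 37800 = 37800 + 6*I*sqrt(3)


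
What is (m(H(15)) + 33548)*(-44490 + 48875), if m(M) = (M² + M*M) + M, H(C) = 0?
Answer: 147107980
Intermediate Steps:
m(M) = M + 2*M² (m(M) = (M² + M²) + M = 2*M² + M = M + 2*M²)
(m(H(15)) + 33548)*(-44490 + 48875) = (0*(1 + 2*0) + 33548)*(-44490 + 48875) = (0*(1 + 0) + 33548)*4385 = (0*1 + 33548)*4385 = (0 + 33548)*4385 = 33548*4385 = 147107980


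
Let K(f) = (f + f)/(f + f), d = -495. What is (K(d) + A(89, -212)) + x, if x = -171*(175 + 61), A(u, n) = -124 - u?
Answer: -40568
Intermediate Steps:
K(f) = 1 (K(f) = (2*f)/((2*f)) = (2*f)*(1/(2*f)) = 1)
x = -40356 (x = -171*236 = -40356)
(K(d) + A(89, -212)) + x = (1 + (-124 - 1*89)) - 40356 = (1 + (-124 - 89)) - 40356 = (1 - 213) - 40356 = -212 - 40356 = -40568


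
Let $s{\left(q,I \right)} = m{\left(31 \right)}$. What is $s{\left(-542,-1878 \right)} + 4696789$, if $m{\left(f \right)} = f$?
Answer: $4696820$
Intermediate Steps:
$s{\left(q,I \right)} = 31$
$s{\left(-542,-1878 \right)} + 4696789 = 31 + 4696789 = 4696820$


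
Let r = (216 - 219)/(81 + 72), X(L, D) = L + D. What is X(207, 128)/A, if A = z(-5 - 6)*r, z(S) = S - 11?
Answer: 17085/22 ≈ 776.59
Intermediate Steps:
X(L, D) = D + L
z(S) = -11 + S
r = -1/51 (r = -3/153 = -3*1/153 = -1/51 ≈ -0.019608)
A = 22/51 (A = (-11 + (-5 - 6))*(-1/51) = (-11 - 11)*(-1/51) = -22*(-1/51) = 22/51 ≈ 0.43137)
X(207, 128)/A = (128 + 207)/(22/51) = 335*(51/22) = 17085/22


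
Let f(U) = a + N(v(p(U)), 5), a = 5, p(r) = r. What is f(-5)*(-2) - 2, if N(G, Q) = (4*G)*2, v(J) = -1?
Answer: 4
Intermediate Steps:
N(G, Q) = 8*G
f(U) = -3 (f(U) = 5 + 8*(-1) = 5 - 8 = -3)
f(-5)*(-2) - 2 = -3*(-2) - 2 = 6 - 2 = 4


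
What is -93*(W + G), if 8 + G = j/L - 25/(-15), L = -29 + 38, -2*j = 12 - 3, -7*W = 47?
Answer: 17639/14 ≈ 1259.9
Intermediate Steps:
W = -47/7 (W = -1/7*47 = -47/7 ≈ -6.7143)
j = -9/2 (j = -(12 - 3)/2 = -1/2*9 = -9/2 ≈ -4.5000)
L = 9
G = -41/6 (G = -8 + (-9/2/9 - 25/(-15)) = -8 + (-9/2*1/9 - 25*(-1/15)) = -8 + (-1/2 + 5/3) = -8 + 7/6 = -41/6 ≈ -6.8333)
-93*(W + G) = -93*(-47/7 - 41/6) = -93*(-569/42) = 17639/14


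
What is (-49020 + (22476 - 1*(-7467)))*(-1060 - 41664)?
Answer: 815045748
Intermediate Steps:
(-49020 + (22476 - 1*(-7467)))*(-1060 - 41664) = (-49020 + (22476 + 7467))*(-42724) = (-49020 + 29943)*(-42724) = -19077*(-42724) = 815045748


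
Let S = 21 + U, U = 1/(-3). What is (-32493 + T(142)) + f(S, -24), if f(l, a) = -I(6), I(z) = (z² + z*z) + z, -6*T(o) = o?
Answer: -97784/3 ≈ -32595.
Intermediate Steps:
U = -⅓ ≈ -0.33333
T(o) = -o/6
I(z) = z + 2*z² (I(z) = (z² + z²) + z = 2*z² + z = z + 2*z²)
S = 62/3 (S = 21 - ⅓ = 62/3 ≈ 20.667)
f(l, a) = -78 (f(l, a) = -6*(1 + 2*6) = -6*(1 + 12) = -6*13 = -1*78 = -78)
(-32493 + T(142)) + f(S, -24) = (-32493 - ⅙*142) - 78 = (-32493 - 71/3) - 78 = -97550/3 - 78 = -97784/3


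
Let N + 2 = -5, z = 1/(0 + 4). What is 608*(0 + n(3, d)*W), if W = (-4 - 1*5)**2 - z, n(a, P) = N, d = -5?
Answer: -343672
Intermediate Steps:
z = 1/4 ≈ 0.25000
N = -7 (N = -2 - 5 = -7)
n(a, P) = -7
W = 323/4 (W = (-4 - 1*5)**2 - 1*1/4 = (-4 - 5)**2 - 1/4 = (-9)**2 - 1/4 = 81 - 1/4 = 323/4 ≈ 80.750)
608*(0 + n(3, d)*W) = 608*(0 - 7*323/4) = 608*(0 - 2261/4) = 608*(-2261/4) = -343672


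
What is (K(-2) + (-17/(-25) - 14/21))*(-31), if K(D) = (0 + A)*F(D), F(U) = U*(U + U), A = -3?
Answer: 55769/75 ≈ 743.59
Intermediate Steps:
F(U) = 2*U² (F(U) = U*(2*U) = 2*U²)
K(D) = -6*D² (K(D) = (0 - 3)*(2*D²) = -6*D²)
(K(-2) + (-17/(-25) - 14/21))*(-31) = (-6*(-2)² + (-17/(-25) - 14/21))*(-31) = (-6*4 + (-17*(-1/25) - 14*1/21))*(-31) = (-24 + (17/25 - ⅔))*(-31) = (-24 + 1/75)*(-31) = -1799/75*(-31) = 55769/75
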